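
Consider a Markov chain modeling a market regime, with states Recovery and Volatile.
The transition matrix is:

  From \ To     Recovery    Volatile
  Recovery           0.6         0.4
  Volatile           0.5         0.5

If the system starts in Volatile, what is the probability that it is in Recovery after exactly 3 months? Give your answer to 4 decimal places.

0.5550

Propagate the distribution vector 3 months from Volatile.
After 0 months: (0.0000, 1.0000)
After 1 month: (0.5000, 0.5000)
After 2 months: (0.5500, 0.4500)
After 3 months: (0.5550, 0.4450)
P(in Recovery after 3 months) = 0.5550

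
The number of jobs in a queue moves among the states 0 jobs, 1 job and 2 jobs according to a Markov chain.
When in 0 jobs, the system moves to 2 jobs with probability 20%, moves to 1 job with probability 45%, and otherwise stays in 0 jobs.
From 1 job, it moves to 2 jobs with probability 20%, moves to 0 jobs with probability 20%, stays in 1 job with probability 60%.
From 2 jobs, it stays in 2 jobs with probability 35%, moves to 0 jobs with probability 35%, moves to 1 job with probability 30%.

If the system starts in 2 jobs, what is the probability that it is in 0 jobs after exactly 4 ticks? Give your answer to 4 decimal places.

Propagate the distribution vector 4 ticks from 2 jobs.
After 0 ticks: (0.0000, 0.0000, 1.0000)
After 1 tick: (0.3500, 0.3000, 0.3500)
After 2 ticks: (0.3050, 0.4425, 0.2525)
After 3 ticks: (0.2836, 0.4785, 0.2379)
After 4 ticks: (0.2782, 0.4861, 0.2357)
P(in 0 jobs after 4 ticks) = 0.2782

0.2782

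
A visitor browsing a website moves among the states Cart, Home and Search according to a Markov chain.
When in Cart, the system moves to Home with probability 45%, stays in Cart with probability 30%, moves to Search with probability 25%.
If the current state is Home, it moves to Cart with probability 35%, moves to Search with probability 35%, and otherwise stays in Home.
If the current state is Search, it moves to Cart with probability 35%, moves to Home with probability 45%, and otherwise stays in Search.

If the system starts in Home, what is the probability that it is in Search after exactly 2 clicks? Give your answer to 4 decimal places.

0.2625

Sum over the intermediate state after 1 click:
P = P(Home→Cart)·P(Cart→Search) + P(Home→Home)·P(Home→Search) + P(Home→Search)·P(Search→Search)
  = 0.35×0.25 + 0.3×0.35 + 0.35×0.2
  = 0.0875 + 0.1050 + 0.0700 = 0.2625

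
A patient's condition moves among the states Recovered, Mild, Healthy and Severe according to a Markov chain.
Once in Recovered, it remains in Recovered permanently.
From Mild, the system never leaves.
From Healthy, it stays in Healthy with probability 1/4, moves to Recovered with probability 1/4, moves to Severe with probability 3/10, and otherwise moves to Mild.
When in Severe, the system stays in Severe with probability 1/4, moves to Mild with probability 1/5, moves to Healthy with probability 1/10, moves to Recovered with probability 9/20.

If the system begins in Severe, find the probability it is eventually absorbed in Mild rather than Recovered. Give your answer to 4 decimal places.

0.3192

Let h(s) be the probability of absorption at Mild starting from transient state s. Then h(Mild) = 1 and h(Recovered) = 0. By first-step analysis:
h(Healthy) = 0.25·0 + 0.2·1 + 0.25·h(Healthy) + 0.3·h(Severe)
h(Severe) = 0.45·0 + 0.2·1 + 0.1·h(Healthy) + 0.25·h(Severe)
Solving: h(Healthy) = 0.3944, h(Severe) = 0.3192.
Starting from Severe, the probability is 0.3192.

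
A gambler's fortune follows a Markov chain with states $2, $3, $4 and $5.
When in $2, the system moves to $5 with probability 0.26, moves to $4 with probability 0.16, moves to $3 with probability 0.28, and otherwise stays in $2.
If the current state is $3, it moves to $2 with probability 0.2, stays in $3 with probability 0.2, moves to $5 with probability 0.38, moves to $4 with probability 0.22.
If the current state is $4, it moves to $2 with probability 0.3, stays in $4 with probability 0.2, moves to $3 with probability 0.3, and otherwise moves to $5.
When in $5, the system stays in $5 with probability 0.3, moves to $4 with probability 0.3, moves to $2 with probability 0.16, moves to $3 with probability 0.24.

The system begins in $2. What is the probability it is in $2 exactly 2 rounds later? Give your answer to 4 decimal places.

Propagate the distribution vector 2 rounds from $2.
After 0 rounds: (1.0000, 0.0000, 0.0000, 0.0000)
After 1 round: (0.3000, 0.2800, 0.1600, 0.2600)
After 2 rounds: (0.2356, 0.2504, 0.2196, 0.2944)
P(in $2 after 2 rounds) = 0.2356

0.2356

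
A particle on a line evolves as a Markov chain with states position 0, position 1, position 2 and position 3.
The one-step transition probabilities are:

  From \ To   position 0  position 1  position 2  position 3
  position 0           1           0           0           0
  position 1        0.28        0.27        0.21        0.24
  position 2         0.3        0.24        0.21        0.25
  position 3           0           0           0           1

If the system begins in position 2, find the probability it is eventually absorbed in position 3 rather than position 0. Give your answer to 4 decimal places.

0.4562

Let h(s) be the probability of absorption at position 3 starting from transient state s. Then h(position 3) = 1 and h(position 0) = 0. By first-step analysis:
h(position 1) = 0.28·0 + 0.27·h(position 1) + 0.21·h(position 2) + 0.24·1
h(position 2) = 0.3·0 + 0.24·h(position 1) + 0.21·h(position 2) + 0.25·1
Solving: h(position 1) = 0.4600, h(position 2) = 0.4562.
Starting from position 2, the probability is 0.4562.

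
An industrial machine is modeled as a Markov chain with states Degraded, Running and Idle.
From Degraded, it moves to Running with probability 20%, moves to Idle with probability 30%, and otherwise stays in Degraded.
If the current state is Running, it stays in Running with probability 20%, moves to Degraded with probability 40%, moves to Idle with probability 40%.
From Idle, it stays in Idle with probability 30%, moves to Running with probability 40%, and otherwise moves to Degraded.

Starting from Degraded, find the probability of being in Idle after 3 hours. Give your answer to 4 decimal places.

0.3260

Propagate the distribution vector 3 hours from Degraded.
After 0 hours: (1.0000, 0.0000, 0.0000)
After 1 hour: (0.5000, 0.2000, 0.3000)
After 2 hours: (0.4200, 0.2600, 0.3200)
After 3 hours: (0.4100, 0.2640, 0.3260)
P(in Idle after 3 hours) = 0.3260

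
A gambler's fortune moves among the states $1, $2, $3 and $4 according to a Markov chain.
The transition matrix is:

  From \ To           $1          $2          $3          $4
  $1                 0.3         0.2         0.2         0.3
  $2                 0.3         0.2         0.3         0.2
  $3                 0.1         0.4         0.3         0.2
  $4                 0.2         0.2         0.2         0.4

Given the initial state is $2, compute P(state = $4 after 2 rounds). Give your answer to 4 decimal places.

Propagate the distribution vector 2 rounds from $2.
After 0 rounds: (0.0000, 1.0000, 0.0000, 0.0000)
After 1 round: (0.3000, 0.2000, 0.3000, 0.2000)
After 2 rounds: (0.2200, 0.2600, 0.2500, 0.2700)
P(in $4 after 2 rounds) = 0.2700

0.2700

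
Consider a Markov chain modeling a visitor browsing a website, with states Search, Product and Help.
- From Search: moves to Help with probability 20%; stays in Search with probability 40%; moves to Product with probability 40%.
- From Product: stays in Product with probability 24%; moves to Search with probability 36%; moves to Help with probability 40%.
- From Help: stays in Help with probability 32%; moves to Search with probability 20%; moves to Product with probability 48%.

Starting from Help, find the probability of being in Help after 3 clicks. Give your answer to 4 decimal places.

0.3099

Propagate the distribution vector 3 clicks from Help.
After 0 clicks: (0.0000, 0.0000, 1.0000)
After 1 click: (0.2000, 0.4800, 0.3200)
After 2 clicks: (0.3168, 0.3488, 0.3344)
After 3 clicks: (0.3192, 0.3709, 0.3099)
P(in Help after 3 clicks) = 0.3099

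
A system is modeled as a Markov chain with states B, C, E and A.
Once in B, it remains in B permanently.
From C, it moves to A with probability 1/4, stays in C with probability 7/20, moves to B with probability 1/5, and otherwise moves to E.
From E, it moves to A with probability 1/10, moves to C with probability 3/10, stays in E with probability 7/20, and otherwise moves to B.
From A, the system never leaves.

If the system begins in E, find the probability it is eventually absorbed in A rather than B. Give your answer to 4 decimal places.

Let h(s) be the probability of absorption at A starting from transient state s. Then h(A) = 1 and h(B) = 0. By first-step analysis:
h(C) = 0.2·0 + 0.35·h(C) + 0.2·h(E) + 0.25·1
h(E) = 0.25·0 + 0.3·h(C) + 0.35·h(E) + 0.1·1
Solving: h(C) = 0.5034, h(E) = 0.3862.
Starting from E, the probability is 0.3862.

0.3862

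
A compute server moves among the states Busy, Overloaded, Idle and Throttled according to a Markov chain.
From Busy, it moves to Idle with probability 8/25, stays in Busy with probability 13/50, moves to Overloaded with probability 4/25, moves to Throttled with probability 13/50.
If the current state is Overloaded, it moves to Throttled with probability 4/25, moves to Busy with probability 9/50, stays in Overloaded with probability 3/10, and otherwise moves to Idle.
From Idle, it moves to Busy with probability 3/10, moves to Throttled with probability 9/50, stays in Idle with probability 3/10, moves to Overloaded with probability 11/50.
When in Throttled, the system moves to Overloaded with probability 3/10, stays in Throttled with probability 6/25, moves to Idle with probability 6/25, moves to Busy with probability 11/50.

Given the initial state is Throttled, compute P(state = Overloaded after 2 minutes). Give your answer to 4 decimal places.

Propagate the distribution vector 2 minutes from Throttled.
After 0 minutes: (0.0000, 0.0000, 0.0000, 1.0000)
After 1 minute: (0.2200, 0.3000, 0.2400, 0.2400)
After 2 minutes: (0.2360, 0.2500, 0.3080, 0.2060)
P(in Overloaded after 2 minutes) = 0.2500

0.2500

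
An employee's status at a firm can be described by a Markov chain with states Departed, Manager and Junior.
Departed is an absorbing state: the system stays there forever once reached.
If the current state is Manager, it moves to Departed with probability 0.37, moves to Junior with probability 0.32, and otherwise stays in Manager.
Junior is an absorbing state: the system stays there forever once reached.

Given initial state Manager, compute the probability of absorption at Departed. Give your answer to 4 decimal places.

0.5362

Let h(s) be the probability of absorption at Departed starting from transient state s. Then h(Departed) = 1 and h(Junior) = 0. By first-step analysis:
h(Manager) = 0.37·1 + 0.31·h(Manager) + 0.32·0
Solving: h(Manager) = 0.5362.
Starting from Manager, the probability is 0.5362.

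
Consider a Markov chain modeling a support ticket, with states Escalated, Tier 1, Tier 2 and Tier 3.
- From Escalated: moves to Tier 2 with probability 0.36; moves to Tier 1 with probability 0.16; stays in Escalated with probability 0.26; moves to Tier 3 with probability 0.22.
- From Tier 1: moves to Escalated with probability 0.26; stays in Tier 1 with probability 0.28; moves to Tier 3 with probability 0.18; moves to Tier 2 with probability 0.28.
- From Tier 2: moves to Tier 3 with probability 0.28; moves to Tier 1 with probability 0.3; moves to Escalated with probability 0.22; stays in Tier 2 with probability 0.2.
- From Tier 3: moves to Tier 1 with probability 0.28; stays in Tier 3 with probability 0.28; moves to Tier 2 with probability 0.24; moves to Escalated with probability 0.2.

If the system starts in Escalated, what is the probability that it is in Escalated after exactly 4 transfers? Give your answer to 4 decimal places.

0.2349

Propagate the distribution vector 4 transfers from Escalated.
After 0 transfers: (1.0000, 0.0000, 0.0000, 0.0000)
After 1 transfer: (0.2600, 0.1600, 0.3600, 0.2200)
After 2 transfers: (0.2324, 0.2560, 0.2632, 0.2484)
After 3 transfers: (0.2346, 0.2574, 0.2676, 0.2405)
After 4 transfers: (0.2349, 0.2572, 0.2677, 0.2402)
P(in Escalated after 4 transfers) = 0.2349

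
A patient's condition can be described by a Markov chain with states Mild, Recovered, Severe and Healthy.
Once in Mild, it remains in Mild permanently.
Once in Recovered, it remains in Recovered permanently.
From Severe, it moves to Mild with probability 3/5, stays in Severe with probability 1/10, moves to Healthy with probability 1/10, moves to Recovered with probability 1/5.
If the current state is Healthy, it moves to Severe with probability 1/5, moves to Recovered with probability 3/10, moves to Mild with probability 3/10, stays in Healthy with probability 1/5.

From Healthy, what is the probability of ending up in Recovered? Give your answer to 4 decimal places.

Let h(s) be the probability of absorption at Recovered starting from transient state s. Then h(Recovered) = 1 and h(Mild) = 0. By first-step analysis:
h(Severe) = 0.6·0 + 0.2·1 + 0.1·h(Severe) + 0.1·h(Healthy)
h(Healthy) = 0.3·0 + 0.3·1 + 0.2·h(Severe) + 0.2·h(Healthy)
Solving: h(Severe) = 0.2714, h(Healthy) = 0.4429.
Starting from Healthy, the probability is 0.4429.

0.4429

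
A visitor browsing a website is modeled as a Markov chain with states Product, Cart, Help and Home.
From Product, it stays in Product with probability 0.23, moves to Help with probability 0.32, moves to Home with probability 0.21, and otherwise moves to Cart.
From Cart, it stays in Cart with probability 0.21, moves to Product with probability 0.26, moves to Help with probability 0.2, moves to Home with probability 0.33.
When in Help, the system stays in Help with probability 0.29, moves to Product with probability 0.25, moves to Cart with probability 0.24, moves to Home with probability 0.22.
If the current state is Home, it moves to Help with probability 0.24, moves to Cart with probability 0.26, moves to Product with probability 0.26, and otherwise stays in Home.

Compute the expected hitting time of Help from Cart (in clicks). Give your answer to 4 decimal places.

4.1444

Let t(s) be the expected number of clicks to first reach Help from state s, with t(Help) = 0. Conditioning on the first click:
t(Product) = 1 + 0.23·t(Product) + 0.24·t(Cart) + 0.21·t(Home)
t(Cart) = 1 + 0.26·t(Product) + 0.21·t(Cart) + 0.33·t(Home)
t(Home) = 1 + 0.26·t(Product) + 0.26·t(Cart) + 0.24·t(Home)
Solving: t(Product) = 3.6793, t(Cart) = 4.1444, t(Home) = 3.9923.
Expected clicks from Cart to Help: 4.1444.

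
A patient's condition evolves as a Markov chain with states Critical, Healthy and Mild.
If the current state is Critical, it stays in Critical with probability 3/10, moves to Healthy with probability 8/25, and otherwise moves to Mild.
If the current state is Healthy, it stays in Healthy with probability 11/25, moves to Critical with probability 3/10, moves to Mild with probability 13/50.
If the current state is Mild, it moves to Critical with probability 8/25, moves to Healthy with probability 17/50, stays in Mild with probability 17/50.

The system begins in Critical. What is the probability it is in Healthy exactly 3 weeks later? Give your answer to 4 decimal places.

0.3704

Propagate the distribution vector 3 weeks from Critical.
After 0 weeks: (1.0000, 0.0000, 0.0000)
After 1 week: (0.3000, 0.3200, 0.3800)
After 2 weeks: (0.3076, 0.3660, 0.3264)
After 3 weeks: (0.3065, 0.3704, 0.3230)
P(in Healthy after 3 weeks) = 0.3704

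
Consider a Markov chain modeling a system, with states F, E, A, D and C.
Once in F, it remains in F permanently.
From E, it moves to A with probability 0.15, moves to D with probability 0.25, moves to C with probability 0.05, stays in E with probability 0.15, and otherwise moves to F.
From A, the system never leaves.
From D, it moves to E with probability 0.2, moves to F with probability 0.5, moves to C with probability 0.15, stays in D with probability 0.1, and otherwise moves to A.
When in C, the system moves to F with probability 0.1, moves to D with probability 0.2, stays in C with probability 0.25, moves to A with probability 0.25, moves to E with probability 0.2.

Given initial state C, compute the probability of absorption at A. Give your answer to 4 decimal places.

Let h(s) be the probability of absorption at A starting from transient state s. Then h(A) = 1 and h(F) = 0. By first-step analysis:
h(E) = 0.4·0 + 0.15·h(E) + 0.15·1 + 0.25·h(D) + 0.05·h(C)
h(D) = 0.5·0 + 0.2·h(E) + 0.05·1 + 0.1·h(D) + 0.15·h(C)
h(C) = 0.1·0 + 0.2·h(E) + 0.25·1 + 0.2·h(D) + 0.25·h(C)
Solving: h(E) = 0.2585, h(D) = 0.1884, h(C) = 0.4525.
Starting from C, the probability is 0.4525.

0.4525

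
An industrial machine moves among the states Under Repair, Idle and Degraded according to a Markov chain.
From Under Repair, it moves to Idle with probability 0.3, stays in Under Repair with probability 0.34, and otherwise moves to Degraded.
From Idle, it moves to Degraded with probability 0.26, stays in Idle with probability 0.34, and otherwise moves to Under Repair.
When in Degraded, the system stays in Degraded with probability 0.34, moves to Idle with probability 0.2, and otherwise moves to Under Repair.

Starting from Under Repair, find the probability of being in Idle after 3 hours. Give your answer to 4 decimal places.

0.2788

Propagate the distribution vector 3 hours from Under Repair.
After 0 hours: (1.0000, 0.0000, 0.0000)
After 1 hour: (0.3400, 0.3000, 0.3600)
After 2 hours: (0.4012, 0.2760, 0.3228)
After 3 hours: (0.3953, 0.2788, 0.3259)
P(in Idle after 3 hours) = 0.2788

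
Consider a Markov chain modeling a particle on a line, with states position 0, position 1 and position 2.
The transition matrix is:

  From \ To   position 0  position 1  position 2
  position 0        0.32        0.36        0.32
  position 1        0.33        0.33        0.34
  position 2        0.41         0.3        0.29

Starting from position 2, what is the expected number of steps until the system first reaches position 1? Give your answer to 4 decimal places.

Let t(s) be the expected number of steps to first reach position 1 from state s, with t(position 1) = 0. Conditioning on the first step:
t(position 0) = 1 + 0.32·t(position 0) + 0.32·t(position 2)
t(position 2) = 1 + 0.41·t(position 0) + 0.29·t(position 2)
Solving: t(position 0) = 2.9295, t(position 2) = 3.1001.
Expected steps from position 2 to position 1: 3.1001.

3.1001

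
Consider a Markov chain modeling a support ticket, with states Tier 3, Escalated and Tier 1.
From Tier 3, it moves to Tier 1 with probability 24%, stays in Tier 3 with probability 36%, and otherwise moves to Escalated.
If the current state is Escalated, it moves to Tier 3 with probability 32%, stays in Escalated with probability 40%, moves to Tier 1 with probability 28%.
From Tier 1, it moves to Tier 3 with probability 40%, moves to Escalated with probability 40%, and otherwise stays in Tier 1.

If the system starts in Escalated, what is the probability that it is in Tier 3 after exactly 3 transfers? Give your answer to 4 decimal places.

0.3538

Propagate the distribution vector 3 transfers from Escalated.
After 0 transfers: (0.0000, 1.0000, 0.0000)
After 1 transfer: (0.3200, 0.4000, 0.2800)
After 2 transfers: (0.3552, 0.4000, 0.2448)
After 3 transfers: (0.3538, 0.4000, 0.2462)
P(in Tier 3 after 3 transfers) = 0.3538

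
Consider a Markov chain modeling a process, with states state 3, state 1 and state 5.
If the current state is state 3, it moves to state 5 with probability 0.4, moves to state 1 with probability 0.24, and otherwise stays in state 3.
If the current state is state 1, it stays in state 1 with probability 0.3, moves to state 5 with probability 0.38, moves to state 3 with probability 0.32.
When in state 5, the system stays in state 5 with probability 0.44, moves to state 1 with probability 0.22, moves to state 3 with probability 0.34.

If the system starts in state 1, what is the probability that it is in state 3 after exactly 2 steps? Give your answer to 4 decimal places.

0.3404

Sum over the intermediate state after 1 step:
P = P(state 1→state 3)·P(state 3→state 3) + P(state 1→state 1)·P(state 1→state 3) + P(state 1→state 5)·P(state 5→state 3)
  = 0.32×0.36 + 0.3×0.32 + 0.38×0.34
  = 0.1152 + 0.0960 + 0.1292 = 0.3404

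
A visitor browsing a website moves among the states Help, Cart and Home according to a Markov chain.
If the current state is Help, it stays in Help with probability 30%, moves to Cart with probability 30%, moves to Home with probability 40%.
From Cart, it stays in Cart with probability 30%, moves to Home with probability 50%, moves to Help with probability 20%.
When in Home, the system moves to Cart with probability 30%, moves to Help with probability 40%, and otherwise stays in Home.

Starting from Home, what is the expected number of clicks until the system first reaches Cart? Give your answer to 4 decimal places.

Let t(s) be the expected number of clicks to first reach Cart from state s, with t(Cart) = 0. Conditioning on the first click:
t(Help) = 1 + 0.3·t(Help) + 0.4·t(Home)
t(Home) = 1 + 0.4·t(Help) + 0.3·t(Home)
Solving: t(Help) = 3.3333, t(Home) = 3.3333.
Expected clicks from Home to Cart: 3.3333.

3.3333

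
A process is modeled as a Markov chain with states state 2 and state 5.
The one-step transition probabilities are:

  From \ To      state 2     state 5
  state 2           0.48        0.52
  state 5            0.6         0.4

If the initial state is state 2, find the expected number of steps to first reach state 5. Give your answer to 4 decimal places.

Let t(s) be the expected number of steps to first reach state 5 from state s, with t(state 5) = 0. Conditioning on the first step:
t(state 2) = 1 + 0.48·t(state 2)
Solving: t(state 2) = 1.9231.
Expected steps from state 2 to state 5: 1.9231.

1.9231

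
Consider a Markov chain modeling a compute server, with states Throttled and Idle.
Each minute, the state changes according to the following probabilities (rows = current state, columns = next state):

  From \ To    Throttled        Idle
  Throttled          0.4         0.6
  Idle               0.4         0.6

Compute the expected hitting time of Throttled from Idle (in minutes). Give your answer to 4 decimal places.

2.5000

Let t(s) be the expected number of minutes to first reach Throttled from state s, with t(Throttled) = 0. Conditioning on the first minute:
t(Idle) = 1 + 0.6·t(Idle)
Solving: t(Idle) = 2.5000.
Expected minutes from Idle to Throttled: 2.5000.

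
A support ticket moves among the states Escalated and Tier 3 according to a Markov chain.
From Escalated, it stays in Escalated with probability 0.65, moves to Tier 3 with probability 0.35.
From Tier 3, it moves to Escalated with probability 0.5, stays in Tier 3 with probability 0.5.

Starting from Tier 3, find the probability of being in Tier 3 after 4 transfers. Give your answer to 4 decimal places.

0.4121

Propagate the distribution vector 4 transfers from Tier 3.
After 0 transfers: (0.0000, 1.0000)
After 1 transfer: (0.5000, 0.5000)
After 2 transfers: (0.5750, 0.4250)
After 3 transfers: (0.5863, 0.4138)
After 4 transfers: (0.5879, 0.4121)
P(in Tier 3 after 4 transfers) = 0.4121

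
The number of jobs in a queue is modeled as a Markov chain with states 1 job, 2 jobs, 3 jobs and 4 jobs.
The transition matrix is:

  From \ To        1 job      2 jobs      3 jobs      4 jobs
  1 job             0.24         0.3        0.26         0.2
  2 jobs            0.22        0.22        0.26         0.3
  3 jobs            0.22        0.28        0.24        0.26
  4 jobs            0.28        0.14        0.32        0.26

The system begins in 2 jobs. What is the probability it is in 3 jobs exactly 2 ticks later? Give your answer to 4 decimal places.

0.2728

Propagate the distribution vector 2 ticks from 2 jobs.
After 0 ticks: (0.0000, 1.0000, 0.0000, 0.0000)
After 1 tick: (0.2200, 0.2200, 0.2600, 0.3000)
After 2 ticks: (0.2424, 0.2292, 0.2728, 0.2556)
P(in 3 jobs after 2 ticks) = 0.2728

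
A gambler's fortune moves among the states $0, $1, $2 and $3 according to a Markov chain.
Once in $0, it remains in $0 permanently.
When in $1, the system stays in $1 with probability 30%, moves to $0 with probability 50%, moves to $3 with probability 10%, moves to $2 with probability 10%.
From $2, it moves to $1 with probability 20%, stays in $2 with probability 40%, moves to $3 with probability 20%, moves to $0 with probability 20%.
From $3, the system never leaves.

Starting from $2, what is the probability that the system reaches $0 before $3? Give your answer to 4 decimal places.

Let h(s) be the probability of absorption at $0 starting from transient state s. Then h($0) = 1 and h($3) = 0. By first-step analysis:
h($1) = 0.5·1 + 0.3·h($1) + 0.1·h($2) + 0.1·0
h($2) = 0.2·1 + 0.2·h($1) + 0.4·h($2) + 0.2·0
Solving: h($1) = 0.8000, h($2) = 0.6000.
Starting from $2, the probability is 0.6000.

0.6000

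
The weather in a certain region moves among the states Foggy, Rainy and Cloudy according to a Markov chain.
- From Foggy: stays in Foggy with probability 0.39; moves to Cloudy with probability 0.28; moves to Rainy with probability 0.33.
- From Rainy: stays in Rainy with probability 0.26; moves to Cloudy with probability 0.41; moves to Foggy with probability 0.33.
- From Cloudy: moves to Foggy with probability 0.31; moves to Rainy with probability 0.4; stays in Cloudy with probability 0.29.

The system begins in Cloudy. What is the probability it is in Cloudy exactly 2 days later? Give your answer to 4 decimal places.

Sum over the intermediate state after 1 day:
P = P(Cloudy→Foggy)·P(Foggy→Cloudy) + P(Cloudy→Rainy)·P(Rainy→Cloudy) + P(Cloudy→Cloudy)·P(Cloudy→Cloudy)
  = 0.31×0.28 + 0.4×0.41 + 0.29×0.29
  = 0.0868 + 0.1640 + 0.0841 = 0.3349

0.3349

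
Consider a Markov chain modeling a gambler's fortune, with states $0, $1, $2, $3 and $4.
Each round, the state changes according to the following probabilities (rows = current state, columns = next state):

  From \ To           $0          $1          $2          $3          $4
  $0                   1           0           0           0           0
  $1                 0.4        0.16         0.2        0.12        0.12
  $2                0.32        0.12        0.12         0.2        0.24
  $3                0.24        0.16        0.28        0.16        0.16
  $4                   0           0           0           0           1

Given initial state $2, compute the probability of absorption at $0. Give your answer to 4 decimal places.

0.6013

Let h(s) be the probability of absorption at $0 starting from transient state s. Then h($0) = 1 and h($4) = 0. By first-step analysis:
h($1) = 0.4·1 + 0.16·h($1) + 0.2·h($2) + 0.12·h($3) + 0.12·0
h($2) = 0.32·1 + 0.12·h($1) + 0.12·h($2) + 0.2·h($3) + 0.24·0
h($3) = 0.24·1 + 0.16·h($1) + 0.28·h($2) + 0.16·h($3) + 0.16·0
Solving: h($1) = 0.7081, h($2) = 0.6013, h($3) = 0.6210.
Starting from $2, the probability is 0.6013.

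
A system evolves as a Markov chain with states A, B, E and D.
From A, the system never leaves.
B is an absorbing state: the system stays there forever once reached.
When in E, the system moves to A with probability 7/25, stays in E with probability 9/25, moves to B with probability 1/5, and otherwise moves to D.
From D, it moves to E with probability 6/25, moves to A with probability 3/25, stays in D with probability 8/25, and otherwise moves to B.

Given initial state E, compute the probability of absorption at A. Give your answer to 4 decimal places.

0.5282

Let h(s) be the probability of absorption at A starting from transient state s. Then h(A) = 1 and h(B) = 0. By first-step analysis:
h(E) = 0.28·1 + 0.2·0 + 0.36·h(E) + 0.16·h(D)
h(D) = 0.12·1 + 0.32·0 + 0.24·h(E) + 0.32·h(D)
Solving: h(E) = 0.5282, h(D) = 0.3629.
Starting from E, the probability is 0.5282.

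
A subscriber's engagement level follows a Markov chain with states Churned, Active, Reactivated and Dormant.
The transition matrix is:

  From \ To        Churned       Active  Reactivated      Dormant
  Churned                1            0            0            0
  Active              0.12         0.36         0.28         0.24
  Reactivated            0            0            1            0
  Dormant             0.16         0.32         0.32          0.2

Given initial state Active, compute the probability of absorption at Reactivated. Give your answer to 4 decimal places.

0.6912

Let h(s) be the probability of absorption at Reactivated starting from transient state s. Then h(Reactivated) = 1 and h(Churned) = 0. By first-step analysis:
h(Active) = 0.12·0 + 0.36·h(Active) + 0.28·1 + 0.24·h(Dormant)
h(Dormant) = 0.16·0 + 0.32·h(Active) + 0.32·1 + 0.2·h(Dormant)
Solving: h(Active) = 0.6912, h(Dormant) = 0.6765.
Starting from Active, the probability is 0.6912.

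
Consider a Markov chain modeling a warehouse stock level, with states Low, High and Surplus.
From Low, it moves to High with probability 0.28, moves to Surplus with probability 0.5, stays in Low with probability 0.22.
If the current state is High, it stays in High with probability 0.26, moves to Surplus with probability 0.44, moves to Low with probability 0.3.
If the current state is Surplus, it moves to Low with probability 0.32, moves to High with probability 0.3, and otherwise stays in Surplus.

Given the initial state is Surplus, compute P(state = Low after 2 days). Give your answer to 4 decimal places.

0.2820

Sum over the intermediate state after 1 day:
P = P(Surplus→Low)·P(Low→Low) + P(Surplus→High)·P(High→Low) + P(Surplus→Surplus)·P(Surplus→Low)
  = 0.32×0.22 + 0.3×0.3 + 0.38×0.32
  = 0.0704 + 0.0900 + 0.1216 = 0.2820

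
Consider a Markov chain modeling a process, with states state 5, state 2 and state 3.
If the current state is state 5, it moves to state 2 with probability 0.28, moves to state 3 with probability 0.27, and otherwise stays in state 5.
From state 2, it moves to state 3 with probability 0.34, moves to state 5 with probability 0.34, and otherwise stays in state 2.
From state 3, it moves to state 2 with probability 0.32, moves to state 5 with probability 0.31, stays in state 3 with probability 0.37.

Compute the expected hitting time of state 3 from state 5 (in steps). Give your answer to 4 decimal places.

3.4433

Let t(s) be the expected number of steps to first reach state 3 from state s, with t(state 3) = 0. Conditioning on the first step:
t(state 5) = 1 + 0.45·t(state 5) + 0.28·t(state 2)
t(state 2) = 1 + 0.34·t(state 5) + 0.32·t(state 2)
Solving: t(state 5) = 3.4433, t(state 2) = 3.1923.
Expected steps from state 5 to state 3: 3.4433.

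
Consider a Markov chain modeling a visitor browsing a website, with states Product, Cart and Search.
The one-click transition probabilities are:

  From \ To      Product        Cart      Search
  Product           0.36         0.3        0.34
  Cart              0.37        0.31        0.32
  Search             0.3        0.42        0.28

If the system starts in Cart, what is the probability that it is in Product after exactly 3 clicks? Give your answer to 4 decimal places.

0.3445

Propagate the distribution vector 3 clicks from Cart.
After 0 clicks: (0.0000, 1.0000, 0.0000)
After 1 click: (0.3700, 0.3100, 0.3200)
After 2 clicks: (0.3439, 0.3415, 0.3146)
After 3 clicks: (0.3445, 0.3412, 0.3143)
P(in Product after 3 clicks) = 0.3445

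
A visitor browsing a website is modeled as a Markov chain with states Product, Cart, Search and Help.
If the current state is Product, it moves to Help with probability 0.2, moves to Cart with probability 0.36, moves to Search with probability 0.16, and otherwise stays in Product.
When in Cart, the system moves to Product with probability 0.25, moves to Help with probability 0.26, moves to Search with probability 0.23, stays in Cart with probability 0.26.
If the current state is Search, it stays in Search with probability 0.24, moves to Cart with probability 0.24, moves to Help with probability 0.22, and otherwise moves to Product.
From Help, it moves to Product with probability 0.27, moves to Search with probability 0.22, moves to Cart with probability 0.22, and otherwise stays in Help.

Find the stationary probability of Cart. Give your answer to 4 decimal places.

0.2735

Let the stationary distribution be π with π = πP and π_1 + π_2 + π_3 + π_4 = 1.
π_1 = 0.28·π_1 + 0.25·π_2 + 0.3·π_3 + 0.27·π_4
π_2 = 0.36·π_1 + 0.26·π_2 + 0.24·π_3 + 0.22·π_4
π_3 = 0.16·π_1 + 0.23·π_2 + 0.24·π_3 + 0.22·π_4
Solving with the normalization constraint gives π = (0.2736, 0.2735, 0.2105, 0.2424).
So the stationary probability of Cart is 0.2735.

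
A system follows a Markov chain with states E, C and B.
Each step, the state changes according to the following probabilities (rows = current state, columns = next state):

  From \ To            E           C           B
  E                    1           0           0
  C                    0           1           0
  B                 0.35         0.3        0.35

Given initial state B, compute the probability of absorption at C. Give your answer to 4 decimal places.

0.4615

Let h(s) be the probability of absorption at C starting from transient state s. Then h(C) = 1 and h(E) = 0. By first-step analysis:
h(B) = 0.35·0 + 0.3·1 + 0.35·h(B)
Solving: h(B) = 0.4615.
Starting from B, the probability is 0.4615.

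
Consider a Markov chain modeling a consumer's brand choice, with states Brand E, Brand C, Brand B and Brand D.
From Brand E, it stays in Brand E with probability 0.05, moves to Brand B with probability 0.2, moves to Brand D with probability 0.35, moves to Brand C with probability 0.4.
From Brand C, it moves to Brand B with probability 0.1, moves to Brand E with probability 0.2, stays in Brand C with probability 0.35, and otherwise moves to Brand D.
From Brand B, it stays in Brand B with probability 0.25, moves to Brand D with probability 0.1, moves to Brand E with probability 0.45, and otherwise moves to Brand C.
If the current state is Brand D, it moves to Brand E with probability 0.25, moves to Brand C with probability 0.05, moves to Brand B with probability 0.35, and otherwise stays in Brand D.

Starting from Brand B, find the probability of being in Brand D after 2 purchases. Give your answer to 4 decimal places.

Propagate the distribution vector 2 purchases from Brand B.
After 0 purchases: (0.0000, 0.0000, 1.0000, 0.0000)
After 1 purchase: (0.4500, 0.2000, 0.2500, 0.1000)
After 2 purchases: (0.2000, 0.3050, 0.2075, 0.2875)
P(in Brand D after 2 purchases) = 0.2875

0.2875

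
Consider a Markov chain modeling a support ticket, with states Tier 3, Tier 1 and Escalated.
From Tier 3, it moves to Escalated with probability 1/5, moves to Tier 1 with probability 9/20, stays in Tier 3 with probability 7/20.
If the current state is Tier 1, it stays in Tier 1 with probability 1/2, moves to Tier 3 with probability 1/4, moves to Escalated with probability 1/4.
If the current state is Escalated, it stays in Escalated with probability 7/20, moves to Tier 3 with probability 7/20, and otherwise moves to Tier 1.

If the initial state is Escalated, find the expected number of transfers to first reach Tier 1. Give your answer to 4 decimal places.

Let t(s) be the expected number of transfers to first reach Tier 1 from state s, with t(Tier 1) = 0. Conditioning on the first transfer:
t(Tier 3) = 1 + 0.35·t(Tier 3) + 0.2·t(Escalated)
t(Escalated) = 1 + 0.35·t(Tier 3) + 0.35·t(Escalated)
Solving: t(Tier 3) = 2.4113, t(Escalated) = 2.8369.
Expected transfers from Escalated to Tier 1: 2.8369.

2.8369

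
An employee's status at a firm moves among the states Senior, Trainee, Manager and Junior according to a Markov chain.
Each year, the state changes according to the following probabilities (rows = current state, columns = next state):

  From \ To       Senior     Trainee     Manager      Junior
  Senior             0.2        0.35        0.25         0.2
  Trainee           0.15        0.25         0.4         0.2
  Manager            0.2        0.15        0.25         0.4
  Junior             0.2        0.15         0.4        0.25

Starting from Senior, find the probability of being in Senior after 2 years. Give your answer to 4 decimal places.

Propagate the distribution vector 2 years from Senior.
After 0 years: (1.0000, 0.0000, 0.0000, 0.0000)
After 1 year: (0.2000, 0.3500, 0.2500, 0.2000)
After 2 years: (0.1825, 0.2250, 0.3325, 0.2600)
P(in Senior after 2 years) = 0.1825

0.1825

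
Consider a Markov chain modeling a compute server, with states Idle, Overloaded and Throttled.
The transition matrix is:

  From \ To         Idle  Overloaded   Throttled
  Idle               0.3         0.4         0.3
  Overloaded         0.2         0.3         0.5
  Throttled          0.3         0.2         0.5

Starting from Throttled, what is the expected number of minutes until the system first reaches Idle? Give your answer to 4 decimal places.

3.6000

Let t(s) be the expected number of minutes to first reach Idle from state s, with t(Idle) = 0. Conditioning on the first minute:
t(Overloaded) = 1 + 0.3·t(Overloaded) + 0.5·t(Throttled)
t(Throttled) = 1 + 0.2·t(Overloaded) + 0.5·t(Throttled)
Solving: t(Overloaded) = 4.0000, t(Throttled) = 3.6000.
Expected minutes from Throttled to Idle: 3.6000.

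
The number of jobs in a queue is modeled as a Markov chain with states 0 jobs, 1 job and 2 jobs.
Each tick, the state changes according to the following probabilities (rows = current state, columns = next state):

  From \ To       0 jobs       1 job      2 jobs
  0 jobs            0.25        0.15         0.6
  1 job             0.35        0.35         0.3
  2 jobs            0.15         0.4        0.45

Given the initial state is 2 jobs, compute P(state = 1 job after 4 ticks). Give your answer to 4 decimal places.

0.3232

Propagate the distribution vector 4 ticks from 2 jobs.
After 0 ticks: (0.0000, 0.0000, 1.0000)
After 1 tick: (0.1500, 0.4000, 0.4500)
After 2 ticks: (0.2450, 0.3425, 0.4125)
After 3 ticks: (0.2430, 0.3216, 0.4354)
After 4 ticks: (0.2386, 0.3232, 0.4382)
P(in 1 job after 4 ticks) = 0.3232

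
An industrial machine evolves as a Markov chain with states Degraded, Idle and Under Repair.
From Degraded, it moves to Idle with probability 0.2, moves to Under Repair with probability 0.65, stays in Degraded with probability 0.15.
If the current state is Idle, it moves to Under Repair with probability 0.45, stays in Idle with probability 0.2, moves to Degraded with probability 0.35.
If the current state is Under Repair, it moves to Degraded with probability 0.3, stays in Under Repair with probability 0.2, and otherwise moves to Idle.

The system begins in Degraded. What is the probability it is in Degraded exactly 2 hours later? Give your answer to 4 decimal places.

Sum over the intermediate state after 1 hour:
P = P(Degraded→Degraded)·P(Degraded→Degraded) + P(Degraded→Idle)·P(Idle→Degraded) + P(Degraded→Under Repair)·P(Under Repair→Degraded)
  = 0.15×0.15 + 0.2×0.35 + 0.65×0.3
  = 0.0225 + 0.0700 + 0.1950 = 0.2875

0.2875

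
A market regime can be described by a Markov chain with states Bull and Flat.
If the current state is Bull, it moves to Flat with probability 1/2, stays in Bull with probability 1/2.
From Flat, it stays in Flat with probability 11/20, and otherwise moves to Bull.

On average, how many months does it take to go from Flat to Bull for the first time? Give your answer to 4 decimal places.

Let t(s) be the expected number of months to first reach Bull from state s, with t(Bull) = 0. Conditioning on the first month:
t(Flat) = 1 + 0.55·t(Flat)
Solving: t(Flat) = 2.2222.
Expected months from Flat to Bull: 2.2222.

2.2222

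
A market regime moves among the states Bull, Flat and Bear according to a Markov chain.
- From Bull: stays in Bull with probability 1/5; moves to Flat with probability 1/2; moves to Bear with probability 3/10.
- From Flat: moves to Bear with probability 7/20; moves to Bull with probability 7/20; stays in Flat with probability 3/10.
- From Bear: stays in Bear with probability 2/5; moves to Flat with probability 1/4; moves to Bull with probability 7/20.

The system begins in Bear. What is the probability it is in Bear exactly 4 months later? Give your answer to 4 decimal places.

Propagate the distribution vector 4 months from Bear.
After 0 months: (0.0000, 0.0000, 1.0000)
After 1 month: (0.3500, 0.2500, 0.4000)
After 2 months: (0.2975, 0.3500, 0.3525)
After 3 months: (0.3054, 0.3419, 0.3528)
After 4 months: (0.3042, 0.3434, 0.3524)
P(in Bear after 4 months) = 0.3524

0.3524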